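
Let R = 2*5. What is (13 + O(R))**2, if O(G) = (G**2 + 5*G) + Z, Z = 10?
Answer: 29929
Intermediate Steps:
R = 10
O(G) = 10 + G**2 + 5*G (O(G) = (G**2 + 5*G) + 10 = 10 + G**2 + 5*G)
(13 + O(R))**2 = (13 + (10 + 10**2 + 5*10))**2 = (13 + (10 + 100 + 50))**2 = (13 + 160)**2 = 173**2 = 29929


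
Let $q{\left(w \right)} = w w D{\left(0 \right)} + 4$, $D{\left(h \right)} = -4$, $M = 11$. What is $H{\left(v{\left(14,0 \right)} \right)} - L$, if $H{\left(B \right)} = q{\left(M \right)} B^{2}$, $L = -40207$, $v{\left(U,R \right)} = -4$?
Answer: $32527$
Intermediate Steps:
$q{\left(w \right)} = 4 - 4 w^{2}$ ($q{\left(w \right)} = w w \left(-4\right) + 4 = w^{2} \left(-4\right) + 4 = - 4 w^{2} + 4 = 4 - 4 w^{2}$)
$H{\left(B \right)} = - 480 B^{2}$ ($H{\left(B \right)} = \left(4 - 4 \cdot 11^{2}\right) B^{2} = \left(4 - 484\right) B^{2} = - 480 B^{2}$)
$H{\left(v{\left(14,0 \right)} \right)} - L = - 480 \left(-4\right)^{2} - -40207 = \left(-480\right) 16 + 40207 = -7680 + 40207 = 32527$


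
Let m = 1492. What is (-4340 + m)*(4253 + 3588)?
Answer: -22331168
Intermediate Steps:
(-4340 + m)*(4253 + 3588) = (-4340 + 1492)*(4253 + 3588) = -2848*7841 = -22331168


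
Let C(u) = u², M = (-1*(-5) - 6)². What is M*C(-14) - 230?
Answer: -34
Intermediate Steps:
M = 1 (M = (5 - 6)² = (-1)² = 1)
M*C(-14) - 230 = 1*(-14)² - 230 = 1*196 - 230 = 196 - 230 = -34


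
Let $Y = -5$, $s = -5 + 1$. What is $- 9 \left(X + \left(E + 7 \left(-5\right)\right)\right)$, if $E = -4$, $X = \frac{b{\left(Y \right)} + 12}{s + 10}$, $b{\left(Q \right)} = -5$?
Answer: $\frac{681}{2} \approx 340.5$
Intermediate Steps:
$s = -4$
$X = \frac{7}{6}$ ($X = \frac{-5 + 12}{-4 + 10} = \frac{7}{6} \approx 1.1667$)
$- 9 \left(X + \left(E + 7 \left(-5\right)\right)\right) = - 9 \left(\frac{7}{6} + \left(-4 + 7 \left(-5\right)\right)\right) = - 9 \left(\frac{7}{6} - 39\right) = \left(-9\right) \left(- \frac{227}{6}\right) = \frac{681}{2}$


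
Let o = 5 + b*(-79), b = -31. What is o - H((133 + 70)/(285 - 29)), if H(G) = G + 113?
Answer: 599093/256 ≈ 2340.2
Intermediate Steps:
H(G) = 113 + G
o = 2454 (o = 5 - 31*(-79) = 5 + 2449 = 2454)
o - H((133 + 70)/(285 - 29)) = 2454 - (113 + (133 + 70)/(285 - 29)) = 2454 - (113 + 203/256) = 2454 - 1*29131/256 = 2454 - 29131/256 = 599093/256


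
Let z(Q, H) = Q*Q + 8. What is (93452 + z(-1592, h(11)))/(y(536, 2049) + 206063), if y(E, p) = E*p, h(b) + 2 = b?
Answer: 2627924/1304327 ≈ 2.0148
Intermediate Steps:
h(b) = -2 + b
z(Q, H) = 8 + Q**2 (z(Q, H) = Q**2 + 8 = 8 + Q**2)
(93452 + z(-1592, h(11)))/(y(536, 2049) + 206063) = (93452 + (8 + (-1592)**2))/(536*2049 + 206063) = (93452 + (8 + 2534464))/(1098264 + 206063) = (93452 + 2534472)/1304327 = 2627924*(1/1304327) = 2627924/1304327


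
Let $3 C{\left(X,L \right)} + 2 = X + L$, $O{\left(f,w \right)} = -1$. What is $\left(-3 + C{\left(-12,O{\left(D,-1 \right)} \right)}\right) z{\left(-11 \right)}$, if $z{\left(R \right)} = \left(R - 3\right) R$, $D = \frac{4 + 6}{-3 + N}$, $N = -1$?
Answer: $-1232$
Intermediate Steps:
$D = - \frac{5}{2}$ ($D = \frac{4 + 6}{-3 - 1} = \frac{10}{-4} = 10 \left(- \frac{1}{4}\right) = - \frac{5}{2} \approx -2.5$)
$z{\left(R \right)} = R \left(-3 + R\right)$ ($z{\left(R \right)} = \left(-3 + R\right) R = R \left(-3 + R\right)$)
$C{\left(X,L \right)} = - \frac{2}{3} + \frac{L}{3} + \frac{X}{3}$ ($C{\left(X,L \right)} = - \frac{2}{3} + \frac{X + L}{3} = - \frac{2}{3} + \frac{L + X}{3} = - \frac{2}{3} + \left(\frac{L}{3} + \frac{X}{3}\right) = - \frac{2}{3} + \frac{L}{3} + \frac{X}{3}$)
$\left(-3 + C{\left(-12,O{\left(D,-1 \right)} \right)}\right) z{\left(-11 \right)} = \left(-3 + \left(- \frac{2}{3} + \frac{1}{3} \left(-1\right) + \frac{1}{3} \left(-12\right)\right)\right) \left(- 11 \left(-3 - 11\right)\right) = \left(-3 - 5\right) \left(\left(-11\right) \left(-14\right)\right) = \left(-3 - 5\right) 154 = \left(-8\right) 154 = -1232$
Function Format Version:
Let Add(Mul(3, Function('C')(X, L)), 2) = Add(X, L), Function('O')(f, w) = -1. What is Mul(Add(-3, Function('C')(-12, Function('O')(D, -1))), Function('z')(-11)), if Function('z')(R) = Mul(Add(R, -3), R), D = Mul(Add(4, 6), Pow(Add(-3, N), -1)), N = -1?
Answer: -1232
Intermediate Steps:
D = Rational(-5, 2) (D = Mul(Add(4, 6), Pow(Add(-3, -1), -1)) = Mul(10, Pow(-4, -1)) = Mul(10, Rational(-1, 4)) = Rational(-5, 2) ≈ -2.5000)
Function('z')(R) = Mul(R, Add(-3, R)) (Function('z')(R) = Mul(Add(-3, R), R) = Mul(R, Add(-3, R)))
Function('C')(X, L) = Add(Rational(-2, 3), Mul(Rational(1, 3), L), Mul(Rational(1, 3), X)) (Function('C')(X, L) = Add(Rational(-2, 3), Mul(Rational(1, 3), Add(X, L))) = Add(Rational(-2, 3), Mul(Rational(1, 3), Add(L, X))) = Add(Rational(-2, 3), Add(Mul(Rational(1, 3), L), Mul(Rational(1, 3), X))) = Add(Rational(-2, 3), Mul(Rational(1, 3), L), Mul(Rational(1, 3), X)))
Mul(Add(-3, Function('C')(-12, Function('O')(D, -1))), Function('z')(-11)) = Mul(Add(-3, Add(Rational(-2, 3), Mul(Rational(1, 3), -1), Mul(Rational(1, 3), -12))), Mul(-11, Add(-3, -11))) = Mul(Add(-3, Add(Rational(-2, 3), Rational(-1, 3), -4)), Mul(-11, -14)) = Mul(Add(-3, -5), 154) = Mul(-8, 154) = -1232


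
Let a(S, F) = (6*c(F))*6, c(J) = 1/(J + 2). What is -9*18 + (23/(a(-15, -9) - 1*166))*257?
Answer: -235453/1198 ≈ -196.54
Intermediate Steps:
c(J) = 1/(2 + J)
a(S, F) = 36/(2 + F) (a(S, F) = (6/(2 + F))*6 = 36/(2 + F))
-9*18 + (23/(a(-15, -9) - 1*166))*257 = -9*18 + (23/(36/(2 - 9) - 1*166))*257 = -162 + (23/(36/(-7) - 166))*257 = -162 + (23/(36*(-⅐) - 166))*257 = -162 + (23/(-36/7 - 166))*257 = -162 + (23/(-1198/7))*257 = -162 + (23*(-7/1198))*257 = -162 - 161/1198*257 = -162 - 41377/1198 = -235453/1198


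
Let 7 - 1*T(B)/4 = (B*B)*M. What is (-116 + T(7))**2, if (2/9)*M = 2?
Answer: 3429904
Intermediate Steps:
M = 9 (M = (9/2)*2 = 9)
T(B) = 28 - 36*B**2 (T(B) = 28 - 4*B*B*9 = 28 - 4*B**2*9 = 28 - 36*B**2)
(-116 + T(7))**2 = (-116 + (28 - 36*7**2))**2 = (-116 + (28 - 36*49))**2 = (-116 + (28 - 1764))**2 = (-116 - 1736)**2 = (-1852)**2 = 3429904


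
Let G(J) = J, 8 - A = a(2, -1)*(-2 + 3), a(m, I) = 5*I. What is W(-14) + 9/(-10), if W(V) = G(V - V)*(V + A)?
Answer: -9/10 ≈ -0.90000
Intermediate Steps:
A = 13 (A = 8 - 5*(-1)*(-2 + 3) = 8 - (-5) = 8 - 1*(-5) = 8 + 5 = 13)
W(V) = 0 (W(V) = (V - V)*(V + 13) = 0*(13 + V) = 0)
W(-14) + 9/(-10) = 0 + 9/(-10) = 0 - ⅒*9 = 0 - 9/10 = -9/10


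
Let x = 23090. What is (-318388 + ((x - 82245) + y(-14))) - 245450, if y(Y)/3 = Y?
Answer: -623035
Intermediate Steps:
y(Y) = 3*Y
(-318388 + ((x - 82245) + y(-14))) - 245450 = (-318388 + ((23090 - 82245) + 3*(-14))) - 245450 = (-318388 + (-59155 - 42)) - 245450 = (-318388 - 59197) - 245450 = -377585 - 245450 = -623035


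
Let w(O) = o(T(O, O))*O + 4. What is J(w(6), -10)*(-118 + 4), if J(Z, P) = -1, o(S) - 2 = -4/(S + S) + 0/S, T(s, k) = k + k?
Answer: 114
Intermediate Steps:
T(s, k) = 2*k
o(S) = 2 - 2/S (o(S) = 2 + (-4/(S + S) + 0/S) = 2 + (-4*1/(2*S) + 0) = 2 + (-2/S + 0) = 2 - 2/S)
w(O) = 4 + O*(2 - 1/O) (w(O) = (2 - 2*1/(2*O))*O + 4 = (2 - 1/O)*O + 4 = O*(2 - 1/O) + 4 = 4 + O*(2 - 1/O))
J(w(6), -10)*(-118 + 4) = -(-118 + 4) = -1*(-114) = 114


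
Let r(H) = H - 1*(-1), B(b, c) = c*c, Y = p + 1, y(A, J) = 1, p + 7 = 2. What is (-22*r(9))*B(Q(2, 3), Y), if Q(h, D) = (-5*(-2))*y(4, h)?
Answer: -3520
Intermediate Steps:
p = -5 (p = -7 + 2 = -5)
Q(h, D) = 10 (Q(h, D) = -5*(-2)*1 = 10*1 = 10)
Y = -4 (Y = -5 + 1 = -4)
B(b, c) = c²
r(H) = 1 + H (r(H) = H + 1 = 1 + H)
(-22*r(9))*B(Q(2, 3), Y) = -22*(1 + 9)*(-4)² = -22*10*16 = -220*16 = -3520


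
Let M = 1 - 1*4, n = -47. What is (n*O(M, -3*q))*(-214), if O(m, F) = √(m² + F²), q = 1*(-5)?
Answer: 30174*√26 ≈ 1.5386e+5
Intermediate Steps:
q = -5
M = -3 (M = 1 - 4 = -3)
O(m, F) = √(F² + m²)
(n*O(M, -3*q))*(-214) = -47*√((-3*(-5))² + (-3)²)*(-214) = -47*√(15² + 9)*(-214) = -47*√(225 + 9)*(-214) = -141*√26*(-214) = 30174*√26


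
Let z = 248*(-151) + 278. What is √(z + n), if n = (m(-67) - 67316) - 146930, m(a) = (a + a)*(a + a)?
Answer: 6*I*√6485 ≈ 483.18*I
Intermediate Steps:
m(a) = 4*a² (m(a) = (2*a)*(2*a) = 4*a²)
z = -37170 (z = -37448 + 278 = -37170)
n = -196290 (n = (4*(-67)² - 67316) - 146930 = (4*4489 - 67316) - 146930 = (17956 - 67316) - 146930 = -49360 - 146930 = -196290)
√(z + n) = √(-37170 - 196290) = √(-233460) = 6*I*√6485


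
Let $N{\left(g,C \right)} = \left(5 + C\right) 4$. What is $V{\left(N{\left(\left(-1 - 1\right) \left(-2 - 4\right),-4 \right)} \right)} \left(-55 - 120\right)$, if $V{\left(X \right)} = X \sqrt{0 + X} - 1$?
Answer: $-1225$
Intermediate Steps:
$N{\left(g,C \right)} = 20 + 4 C$
$V{\left(X \right)} = -1 + X^{\frac{3}{2}}$ ($V{\left(X \right)} = X \sqrt{X} - 1 = X^{\frac{3}{2}} - 1 = -1 + X^{\frac{3}{2}}$)
$V{\left(N{\left(\left(-1 - 1\right) \left(-2 - 4\right),-4 \right)} \right)} \left(-55 - 120\right) = \left(-1 + \left(20 + 4 \left(-4\right)\right)^{\frac{3}{2}}\right) \left(-55 - 120\right) = \left(-1 + \left(20 - 16\right)^{\frac{3}{2}}\right) \left(-175\right) = \left(-1 + 4^{\frac{3}{2}}\right) \left(-175\right) = \left(-1 + 8\right) \left(-175\right) = 7 \left(-175\right) = -1225$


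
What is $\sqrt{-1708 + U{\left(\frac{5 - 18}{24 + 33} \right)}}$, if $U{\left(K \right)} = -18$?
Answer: $i \sqrt{1726} \approx 41.545 i$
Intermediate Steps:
$\sqrt{-1708 + U{\left(\frac{5 - 18}{24 + 33} \right)}} = \sqrt{-1708 - 18} = \sqrt{-1726} = i \sqrt{1726}$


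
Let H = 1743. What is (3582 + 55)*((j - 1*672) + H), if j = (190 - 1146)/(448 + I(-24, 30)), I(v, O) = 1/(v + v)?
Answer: 83592171525/21503 ≈ 3.8875e+6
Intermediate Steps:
I(v, O) = 1/(2*v)
j = -45888/21503 (j = (190 - 1146)/(448 + (½)/(-24)) = -956/(448 + (½)*(-1/24)) = -956/(448 - 1/48) = -956/21503/48 = -956*48/21503 = -45888/21503 ≈ -2.1340)
(3582 + 55)*((j - 1*672) + H) = (3582 + 55)*((-45888/21503 - 1*672) + 1743) = 3637*((-45888/21503 - 672) + 1743) = 3637*(-14495904/21503 + 1743) = 3637*(22983825/21503) = 83592171525/21503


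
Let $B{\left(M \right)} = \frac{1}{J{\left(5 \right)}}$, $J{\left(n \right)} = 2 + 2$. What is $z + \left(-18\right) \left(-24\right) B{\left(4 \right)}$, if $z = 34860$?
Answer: $34968$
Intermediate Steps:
$J{\left(n \right)} = 4$
$B{\left(M \right)} = \frac{1}{4}$
$z + \left(-18\right) \left(-24\right) B{\left(4 \right)} = 34860 + \left(-18\right) \left(-24\right) \frac{1}{4} = 34860 + 432 \cdot \frac{1}{4} = 34860 + 108 = 34968$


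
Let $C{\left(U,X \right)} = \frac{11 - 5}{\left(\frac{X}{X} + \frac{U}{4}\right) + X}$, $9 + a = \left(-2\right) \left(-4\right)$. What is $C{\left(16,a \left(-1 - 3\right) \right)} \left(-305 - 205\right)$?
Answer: $-340$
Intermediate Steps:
$a = -1$ ($a = -9 - -8 = -9 + 8 = -1$)
$C{\left(U,X \right)} = \frac{6}{1 + X + \frac{U}{4}}$ ($C{\left(U,X \right)} = \frac{6}{\left(1 + U \frac{1}{4}\right) + X} = \frac{6}{\left(1 + \frac{U}{4}\right) + X} = \frac{6}{1 + X + \frac{U}{4}}$)
$C{\left(16,a \left(-1 - 3\right) \right)} \left(-305 - 205\right) = \frac{24}{4 + 16 + 4 \left(- (-1 - 3)\right)} \left(-305 - 205\right) = \frac{24}{4 + 16 + 4 \left(\left(-1\right) \left(-4\right)\right)} \left(-510\right) = \frac{24}{4 + 16 + 4 \cdot 4} \left(-510\right) = \frac{24}{4 + 16 + 16} \left(-510\right) = \frac{24}{36} \left(-510\right) = 24 \cdot \frac{1}{36} \left(-510\right) = \frac{2}{3} \left(-510\right) = -340$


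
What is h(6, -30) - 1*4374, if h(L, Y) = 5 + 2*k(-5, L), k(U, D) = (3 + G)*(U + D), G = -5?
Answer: -4373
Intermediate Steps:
k(U, D) = -2*D - 2*U (k(U, D) = (3 - 5)*(U + D) = -2*(D + U) = -2*D - 2*U)
h(L, Y) = 25 - 4*L (h(L, Y) = 5 + 2*(-2*L - 2*(-5)) = 5 + 2*(-2*L + 10) = 5 + 2*(10 - 2*L) = 5 + (20 - 4*L) = 25 - 4*L)
h(6, -30) - 1*4374 = (25 - 4*6) - 1*4374 = (25 - 24) - 4374 = 1 - 4374 = -4373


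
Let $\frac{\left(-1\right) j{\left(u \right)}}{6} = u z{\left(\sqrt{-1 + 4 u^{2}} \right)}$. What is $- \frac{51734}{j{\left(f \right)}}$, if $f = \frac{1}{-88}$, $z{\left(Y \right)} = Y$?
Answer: $\frac{100157024 i \sqrt{215}}{1935} \approx 7.5896 \cdot 10^{5} i$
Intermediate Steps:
$f = - \frac{1}{88} \approx -0.011364$
$j{\left(u \right)} = - 6 u \sqrt{-1 + 4 u^{2}}$
$- \frac{51734}{j{\left(f \right)}} = - \frac{51734}{\left(-6\right) \left(- \frac{1}{88}\right) \sqrt{-1 + 4 \left(- \frac{1}{88}\right)^{2}}} = - \frac{51734}{\left(-6\right) \left(- \frac{1}{88}\right) \sqrt{-1 + 4 \cdot \frac{1}{7744}}} = - \frac{51734}{\left(-6\right) \left(- \frac{1}{88}\right) \sqrt{-1 + \frac{1}{1936}}} = - \frac{51734}{\left(-6\right) \left(- \frac{1}{88}\right) \sqrt{- \frac{1935}{1936}}} = - \frac{51734}{\left(-6\right) \left(- \frac{1}{88}\right) \frac{3 i \sqrt{215}}{44}} = - \frac{51734}{\frac{9}{1936} i \sqrt{215}} = - 51734 \left(- \frac{1936 i \sqrt{215}}{1935}\right) = \frac{100157024 i \sqrt{215}}{1935}$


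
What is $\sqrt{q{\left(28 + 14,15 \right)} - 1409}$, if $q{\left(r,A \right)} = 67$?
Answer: $i \sqrt{1342} \approx 36.633 i$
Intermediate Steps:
$\sqrt{q{\left(28 + 14,15 \right)} - 1409} = \sqrt{67 - 1409} = \sqrt{-1342} = i \sqrt{1342}$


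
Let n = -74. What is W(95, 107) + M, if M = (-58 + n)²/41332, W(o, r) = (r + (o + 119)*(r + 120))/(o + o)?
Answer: 100777949/392654 ≈ 256.66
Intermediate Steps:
W(o, r) = (r + (119 + o)*(120 + r))/(2*o) (W(o, r) = (r + (119 + o)*(120 + r))/((2*o)) = (r + (119 + o)*(120 + r))*(1/(2*o)) = (r + (119 + o)*(120 + r))/(2*o))
M = 4356/10333 (M = (-58 - 74)²/41332 = (-132)²*(1/41332) = 17424*(1/41332) = 4356/10333 ≈ 0.42156)
W(95, 107) + M = (½)*(14280 + 120*107 + 95*(120 + 107))/95 + 4356/10333 = (½)*(1/95)*(14280 + 12840 + 95*227) + 4356/10333 = (½)*(1/95)*(14280 + 12840 + 21565) + 4356/10333 = (½)*(1/95)*48685 + 4356/10333 = 9737/38 + 4356/10333 = 100777949/392654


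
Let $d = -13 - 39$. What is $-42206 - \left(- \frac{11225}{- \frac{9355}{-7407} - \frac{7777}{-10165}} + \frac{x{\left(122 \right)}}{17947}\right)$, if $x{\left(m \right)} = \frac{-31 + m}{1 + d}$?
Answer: $- \frac{5125305760620583199}{139763851060758} \approx -36671.0$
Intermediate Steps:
$d = -52$
$x{\left(m \right)} = \frac{31}{51} - \frac{m}{51}$ ($x{\left(m \right)} = \frac{-31 + m}{1 - 52} = \frac{-31 + m}{-51} = \left(-31 + m\right) \left(- \frac{1}{51}\right) = \frac{31}{51} - \frac{m}{51}$)
$-42206 - \left(- \frac{11225}{- \frac{9355}{-7407} - \frac{7777}{-10165}} + \frac{x{\left(122 \right)}}{17947}\right) = -42206 - \left(- \frac{11225}{- \frac{9355}{-7407} - \frac{7777}{-10165}} + \frac{\frac{31}{51} - \frac{122}{51}}{17947}\right) = -42206 - \left(- \frac{11225}{\left(-9355\right) \left(- \frac{1}{7407}\right) - - \frac{7777}{10165}} + \left(\frac{31}{51} - \frac{122}{51}\right) \frac{1}{17947}\right) = -42206 - \left(- \frac{11225}{\frac{9355}{7407} + \frac{7777}{10165}} - \frac{91}{915297}\right) = -42206 - \left(- \frac{11225}{\frac{152697814}{75292155}} - \frac{91}{915297}\right) = -42206 - \left(\left(-11225\right) \frac{75292155}{152697814} - \frac{91}{915297}\right) = -42206 - \left(- \frac{845154439875}{152697814} - \frac{91}{915297}\right) = -42206 - - \frac{773567337249768949}{139763851060758} = -42206 + \frac{773567337249768949}{139763851060758} = - \frac{5125305760620583199}{139763851060758}$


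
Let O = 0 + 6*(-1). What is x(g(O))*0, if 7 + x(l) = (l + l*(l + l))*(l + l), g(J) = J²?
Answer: 0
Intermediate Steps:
O = -6 (O = 0 - 6 = -6)
x(l) = -7 + 2*l*(l + 2*l²) (x(l) = -7 + (l + l*(l + l))*(l + l) = -7 + (l + l*(2*l))*(2*l) = -7 + (l + 2*l²)*(2*l) = -7 + 2*l*(l + 2*l²))
x(g(O))*0 = (-7 + 2*((-6)²)² + 4*((-6)²)³)*0 = (-7 + 2*36² + 4*36³)*0 = (-7 + 2*1296 + 4*46656)*0 = (-7 + 2592 + 186624)*0 = 189209*0 = 0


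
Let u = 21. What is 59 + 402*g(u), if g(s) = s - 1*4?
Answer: 6893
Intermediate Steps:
g(s) = -4 + s (g(s) = s - 4 = -4 + s)
59 + 402*g(u) = 59 + 402*(-4 + 21) = 59 + 402*17 = 59 + 6834 = 6893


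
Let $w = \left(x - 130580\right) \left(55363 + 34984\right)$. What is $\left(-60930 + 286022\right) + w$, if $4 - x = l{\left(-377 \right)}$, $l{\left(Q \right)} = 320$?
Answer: $-11825835820$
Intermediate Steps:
$x = -316$ ($x = 4 - 320 = -316$)
$w = -11826060912$ ($w = \left(-316 - 130580\right) \left(55363 + 34984\right) = \left(-130896\right) 90347 = -11826060912$)
$\left(-60930 + 286022\right) + w = \left(-60930 + 286022\right) - 11826060912 = 225092 - 11826060912 = -11825835820$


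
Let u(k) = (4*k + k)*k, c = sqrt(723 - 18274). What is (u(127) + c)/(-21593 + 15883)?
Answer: -16129/1142 - I*sqrt(17551)/5710 ≈ -14.123 - 0.023201*I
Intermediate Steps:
c = I*sqrt(17551) (c = sqrt(-17551) = I*sqrt(17551) ≈ 132.48*I)
u(k) = 5*k**2 (u(k) = (5*k)*k = 5*k**2)
(u(127) + c)/(-21593 + 15883) = (5*127**2 + I*sqrt(17551))/(-21593 + 15883) = (5*16129 + I*sqrt(17551))/(-5710) = (80645 + I*sqrt(17551))*(-1/5710) = -16129/1142 - I*sqrt(17551)/5710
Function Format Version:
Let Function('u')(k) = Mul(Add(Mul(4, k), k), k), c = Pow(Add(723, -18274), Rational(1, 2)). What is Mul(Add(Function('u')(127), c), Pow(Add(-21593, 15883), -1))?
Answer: Add(Rational(-16129, 1142), Mul(Rational(-1, 5710), I, Pow(17551, Rational(1, 2)))) ≈ Add(-14.123, Mul(-0.023201, I))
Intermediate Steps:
c = Mul(I, Pow(17551, Rational(1, 2))) (c = Pow(-17551, Rational(1, 2)) = Mul(I, Pow(17551, Rational(1, 2))) ≈ Mul(132.48, I))
Function('u')(k) = Mul(5, Pow(k, 2)) (Function('u')(k) = Mul(Mul(5, k), k) = Mul(5, Pow(k, 2)))
Mul(Add(Function('u')(127), c), Pow(Add(-21593, 15883), -1)) = Mul(Add(Mul(5, Pow(127, 2)), Mul(I, Pow(17551, Rational(1, 2)))), Pow(Add(-21593, 15883), -1)) = Mul(Add(Mul(5, 16129), Mul(I, Pow(17551, Rational(1, 2)))), Pow(-5710, -1)) = Mul(Add(80645, Mul(I, Pow(17551, Rational(1, 2)))), Rational(-1, 5710)) = Add(Rational(-16129, 1142), Mul(Rational(-1, 5710), I, Pow(17551, Rational(1, 2))))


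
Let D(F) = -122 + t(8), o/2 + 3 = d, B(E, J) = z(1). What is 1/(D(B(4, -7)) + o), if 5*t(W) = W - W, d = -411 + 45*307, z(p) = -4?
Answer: 1/26680 ≈ 3.7481e-5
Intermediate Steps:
B(E, J) = -4
d = 13404 (d = -411 + 13815 = 13404)
o = 26802 (o = -6 + 2*13404 = -6 + 26808 = 26802)
t(W) = 0 (t(W) = (W - W)/5 = (⅕)*0 = 0)
D(F) = -122 (D(F) = -122 + 0 = -122)
1/(D(B(4, -7)) + o) = 1/(-122 + 26802) = 1/26680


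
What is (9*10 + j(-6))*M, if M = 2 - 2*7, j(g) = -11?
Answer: -948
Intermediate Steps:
M = -12 (M = 2 - 14 = -12)
(9*10 + j(-6))*M = (9*10 - 11)*(-12) = (90 - 11)*(-12) = 79*(-12) = -948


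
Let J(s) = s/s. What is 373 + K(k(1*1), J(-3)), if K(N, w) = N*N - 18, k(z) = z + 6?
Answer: 404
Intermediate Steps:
k(z) = 6 + z
J(s) = 1
K(N, w) = -18 + N² (K(N, w) = N² - 18 = -18 + N²)
373 + K(k(1*1), J(-3)) = 373 + (-18 + (6 + 1*1)²) = 373 + (-18 + (6 + 1)²) = 373 + (-18 + 7²) = 373 + (-18 + 49) = 373 + 31 = 404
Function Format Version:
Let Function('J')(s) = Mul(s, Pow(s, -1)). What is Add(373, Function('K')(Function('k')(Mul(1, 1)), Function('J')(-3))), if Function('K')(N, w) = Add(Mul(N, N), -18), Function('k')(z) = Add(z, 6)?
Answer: 404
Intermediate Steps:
Function('k')(z) = Add(6, z)
Function('J')(s) = 1
Function('K')(N, w) = Add(-18, Pow(N, 2)) (Function('K')(N, w) = Add(Pow(N, 2), -18) = Add(-18, Pow(N, 2)))
Add(373, Function('K')(Function('k')(Mul(1, 1)), Function('J')(-3))) = Add(373, Add(-18, Pow(Add(6, Mul(1, 1)), 2))) = Add(373, Add(-18, Pow(Add(6, 1), 2))) = Add(373, Add(-18, Pow(7, 2))) = Add(373, Add(-18, 49)) = Add(373, 31) = 404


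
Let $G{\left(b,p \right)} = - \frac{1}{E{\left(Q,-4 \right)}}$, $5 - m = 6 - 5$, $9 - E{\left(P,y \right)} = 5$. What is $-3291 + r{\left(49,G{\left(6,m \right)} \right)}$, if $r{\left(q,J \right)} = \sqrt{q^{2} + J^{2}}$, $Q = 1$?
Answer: $-3291 + \frac{\sqrt{38417}}{4} \approx -3242.0$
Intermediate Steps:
$E{\left(P,y \right)} = 4$ ($E{\left(P,y \right)} = 9 - 5 = 4$)
$m = 4$ ($m = 5 - \left(6 - 5\right) = 5 - 1 = 4$)
$G{\left(b,p \right)} = - \frac{1}{4}$
$r{\left(q,J \right)} = \sqrt{J^{2} + q^{2}}$
$-3291 + r{\left(49,G{\left(6,m \right)} \right)} = -3291 + \sqrt{\left(- \frac{1}{4}\right)^{2} + 49^{2}} = -3291 + \sqrt{\frac{1}{16} + 2401} = -3291 + \sqrt{\frac{38417}{16}} = -3291 + \frac{\sqrt{38417}}{4}$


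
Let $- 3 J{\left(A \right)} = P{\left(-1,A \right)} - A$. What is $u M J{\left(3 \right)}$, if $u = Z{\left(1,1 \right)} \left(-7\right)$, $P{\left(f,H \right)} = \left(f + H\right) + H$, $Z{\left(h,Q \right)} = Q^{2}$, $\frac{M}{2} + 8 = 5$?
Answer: $-28$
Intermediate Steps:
$M = -6$ ($M = -16 + 2 \cdot 5 = -16 + 10 = -6$)
$P{\left(f,H \right)} = f + 2 H$ ($P{\left(f,H \right)} = \left(H + f\right) + H = f + 2 H$)
$J{\left(A \right)} = \frac{1}{3} - \frac{A}{3}$ ($J{\left(A \right)} = - \frac{\left(-1 + 2 A\right) - A}{3} = - \frac{-1 + A}{3} = \frac{1}{3} - \frac{A}{3}$)
$u = -7$ ($u = 1^{2} \left(-7\right) = 1 \left(-7\right) = -7$)
$u M J{\left(3 \right)} = \left(-7\right) \left(-6\right) \left(\frac{1}{3} - 1\right) = 42 \left(\frac{1}{3} - 1\right) = 42 \left(- \frac{2}{3}\right) = -28$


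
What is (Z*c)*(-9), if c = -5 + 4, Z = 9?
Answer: 81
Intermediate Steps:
c = -1
(Z*c)*(-9) = (9*(-1))*(-9) = -9*(-9) = 81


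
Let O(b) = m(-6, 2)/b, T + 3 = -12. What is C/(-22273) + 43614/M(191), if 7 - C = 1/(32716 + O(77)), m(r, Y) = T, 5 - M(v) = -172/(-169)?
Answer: 413561086060054440/37760881149293 ≈ 10952.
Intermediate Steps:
M(v) = 673/169 (M(v) = 5 - (-172)/(-169) = 5 - (-172)*(-1)/169 = 5 - 1*172/169 = 5 - 172/169 = 673/169)
T = -15 (T = -3 - 12 = -15)
m(r, Y) = -15
O(b) = -15/b
C = 17633742/2519117 (C = 7 - 1/(32716 - 15/77) = 7 - 1/2519117/77 = 7 - 1*77/2519117 = 7 - 77/2519117 = 17633742/2519117 ≈ 7.0000)
C/(-22273) + 43614/M(191) = (17633742/2519117)/(-22273) + 43614/(673/169) = (17633742/2519117)*(-1/22273) + 43614*(169/673) = -17633742/56108292941 + 7370766/673 = 413561086060054440/37760881149293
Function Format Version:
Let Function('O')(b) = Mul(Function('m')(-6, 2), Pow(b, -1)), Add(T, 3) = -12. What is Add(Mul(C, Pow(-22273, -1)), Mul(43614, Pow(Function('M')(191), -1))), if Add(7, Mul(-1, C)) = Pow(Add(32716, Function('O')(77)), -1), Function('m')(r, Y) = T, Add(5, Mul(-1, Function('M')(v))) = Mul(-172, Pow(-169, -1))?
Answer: Rational(413561086060054440, 37760881149293) ≈ 10952.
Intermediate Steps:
Function('M')(v) = Rational(673, 169) (Function('M')(v) = Add(5, Mul(-1, Mul(-172, Pow(-169, -1)))) = Add(5, Mul(-1, Mul(-172, Rational(-1, 169)))) = Add(5, Mul(-1, Rational(172, 169))) = Add(5, Rational(-172, 169)) = Rational(673, 169))
T = -15 (T = Add(-3, -12) = -15)
Function('m')(r, Y) = -15
Function('O')(b) = Mul(-15, Pow(b, -1))
C = Rational(17633742, 2519117) (C = Add(7, Mul(-1, Pow(Add(32716, Mul(-15, Pow(77, -1))), -1))) = Add(7, Mul(-1, Pow(Add(32716, Mul(-15, Rational(1, 77))), -1))) = Add(7, Mul(-1, Pow(Add(32716, Rational(-15, 77)), -1))) = Add(7, Mul(-1, Pow(Rational(2519117, 77), -1))) = Add(7, Mul(-1, Rational(77, 2519117))) = Add(7, Rational(-77, 2519117)) = Rational(17633742, 2519117) ≈ 7.0000)
Add(Mul(C, Pow(-22273, -1)), Mul(43614, Pow(Function('M')(191), -1))) = Add(Mul(Rational(17633742, 2519117), Pow(-22273, -1)), Mul(43614, Pow(Rational(673, 169), -1))) = Add(Mul(Rational(17633742, 2519117), Rational(-1, 22273)), Mul(43614, Rational(169, 673))) = Add(Rational(-17633742, 56108292941), Rational(7370766, 673)) = Rational(413561086060054440, 37760881149293)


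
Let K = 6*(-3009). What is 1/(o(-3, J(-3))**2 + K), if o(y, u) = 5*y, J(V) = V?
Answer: -1/17829 ≈ -5.6088e-5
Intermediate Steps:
K = -18054
1/(o(-3, J(-3))**2 + K) = 1/((5*(-3))**2 - 18054) = 1/((-15)**2 - 18054) = 1/(225 - 18054) = 1/(-17829) = -1/17829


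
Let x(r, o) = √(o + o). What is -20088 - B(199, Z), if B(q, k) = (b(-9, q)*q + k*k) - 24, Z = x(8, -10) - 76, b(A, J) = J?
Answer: -65421 + 304*I*√5 ≈ -65421.0 + 679.76*I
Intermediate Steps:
x(r, o) = √2*√o (x(r, o) = √(2*o) = √2*√o)
Z = -76 + 2*I*√5 (Z = √2*√(-10) - 76 = √2*(I*√10) - 76 = 2*I*√5 - 76 = -76 + 2*I*√5 ≈ -76.0 + 4.4721*I)
B(q, k) = -24 + k² + q² (B(q, k) = (q*q + k*k) - 24 = (q² + k²) - 24 = (k² + q²) - 24 = -24 + k² + q²)
-20088 - B(199, Z) = -20088 - (-24 + (-76 + 2*I*√5)² + 199²) = -20088 - (-24 + (-76 + 2*I*√5)² + 39601) = -20088 - (39577 + (-76 + 2*I*√5)²) = -20088 + (-39577 - (-76 + 2*I*√5)²) = -59665 - (-76 + 2*I*√5)²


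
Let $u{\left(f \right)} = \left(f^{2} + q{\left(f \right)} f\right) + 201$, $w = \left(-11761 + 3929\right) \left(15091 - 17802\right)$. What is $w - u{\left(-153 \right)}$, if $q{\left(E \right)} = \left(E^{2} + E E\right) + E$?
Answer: $28348687$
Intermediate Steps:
$q{\left(E \right)} = E + 2 E^{2}$ ($q{\left(E \right)} = \left(E^{2} + E^{2}\right) + E = 2 E^{2} + E = E + 2 E^{2}$)
$w = 21232552$ ($w = \left(-7832\right) \left(-2711\right) = 21232552$)
$u{\left(f \right)} = 201 + f^{2} + f^{2} \left(1 + 2 f\right)$ ($u{\left(f \right)} = \left(f^{2} + f \left(1 + 2 f\right) f\right) + 201 = \left(f^{2} + f^{2} \left(1 + 2 f\right)\right) + 201 = 201 + f^{2} + f^{2} \left(1 + 2 f\right)$)
$w - u{\left(-153 \right)} = 21232552 - \left(201 + 2 \left(-153\right)^{2} + 2 \left(-153\right)^{3}\right) = 21232552 - \left(201 + 2 \cdot 23409 + 2 \left(-3581577\right)\right) = 21232552 - \left(201 + 46818 - 7163154\right) = 21232552 - -7116135 = 21232552 + 7116135 = 28348687$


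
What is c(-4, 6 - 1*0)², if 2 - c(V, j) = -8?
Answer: 100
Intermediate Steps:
c(V, j) = 10 (c(V, j) = 2 - 1*(-8) = 2 + 8 = 10)
c(-4, 6 - 1*0)² = 10² = 100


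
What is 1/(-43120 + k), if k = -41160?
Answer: -1/84280 ≈ -1.1865e-5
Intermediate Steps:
1/(-43120 + k) = 1/(-43120 - 41160) = 1/(-84280) = -1/84280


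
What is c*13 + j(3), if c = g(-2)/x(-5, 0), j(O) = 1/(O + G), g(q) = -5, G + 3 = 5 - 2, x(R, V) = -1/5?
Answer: 976/3 ≈ 325.33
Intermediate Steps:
x(R, V) = -⅕ (x(R, V) = -1*⅕ = -⅕)
G = 0 (G = -3 + (5 - 2) = -3 + 3 = 0)
j(O) = 1/O (j(O) = 1/(O + 0) = 1/O)
c = 25 (c = -5/(-⅕) = -5*(-5) = 25)
c*13 + j(3) = 25*13 + 1/3 = 325 + ⅓ = 976/3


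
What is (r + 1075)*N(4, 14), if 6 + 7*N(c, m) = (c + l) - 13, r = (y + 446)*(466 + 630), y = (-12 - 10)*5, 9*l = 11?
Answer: -45797044/63 ≈ -7.2694e+5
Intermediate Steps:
l = 11/9 (l = (⅑)*11 = 11/9 ≈ 1.2222)
y = -110 (y = -22*5 = -110)
r = 368256 (r = (-110 + 446)*(466 + 630) = 336*1096 = 368256)
N(c, m) = -160/63 + c/7 (N(c, m) = -6/7 + ((c + 11/9) - 13)/7 = -6/7 + ((11/9 + c) - 13)/7 = -6/7 + (-106/9 + c)/7 = -6/7 + (-106/63 + c/7) = -160/63 + c/7)
(r + 1075)*N(4, 14) = (368256 + 1075)*(-160/63 + (⅐)*4) = 369331*(-160/63 + 4/7) = 369331*(-124/63) = -45797044/63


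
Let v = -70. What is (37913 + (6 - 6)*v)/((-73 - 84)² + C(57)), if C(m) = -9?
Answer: 37913/24640 ≈ 1.5387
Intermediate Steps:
(37913 + (6 - 6)*v)/((-73 - 84)² + C(57)) = (37913 + (6 - 6)*(-70))/((-73 - 84)² - 9) = (37913 + 0*(-70))/((-157)² - 9) = (37913 + 0)/(24649 - 9) = 37913/24640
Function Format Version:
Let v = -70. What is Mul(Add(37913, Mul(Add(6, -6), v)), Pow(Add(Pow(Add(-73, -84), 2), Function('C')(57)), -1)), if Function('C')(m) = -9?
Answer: Rational(37913, 24640) ≈ 1.5387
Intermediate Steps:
Mul(Add(37913, Mul(Add(6, -6), v)), Pow(Add(Pow(Add(-73, -84), 2), Function('C')(57)), -1)) = Mul(Add(37913, Mul(Add(6, -6), -70)), Pow(Add(Pow(Add(-73, -84), 2), -9), -1)) = Mul(Add(37913, Mul(0, -70)), Pow(Add(Pow(-157, 2), -9), -1)) = Mul(Add(37913, 0), Pow(Add(24649, -9), -1)) = Mul(37913, Pow(24640, -1)) = Mul(37913, Rational(1, 24640)) = Rational(37913, 24640)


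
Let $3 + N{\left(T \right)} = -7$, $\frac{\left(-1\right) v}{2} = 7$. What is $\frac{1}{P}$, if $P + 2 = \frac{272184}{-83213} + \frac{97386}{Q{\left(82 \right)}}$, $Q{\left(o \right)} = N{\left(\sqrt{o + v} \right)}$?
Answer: $- \frac{416065}{4054083659} \approx -0.00010263$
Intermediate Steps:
$v = -14$ ($v = \left(-2\right) 7 = -14$)
$N{\left(T \right)} = -10$ ($N{\left(T \right)} = -3 - 7 = -10$)
$Q{\left(o \right)} = -10$
$P = - \frac{4054083659}{416065}$ ($P = -2 + \left(\frac{272184}{-83213} + \frac{97386}{-10}\right) = -2 + \left(272184 \left(- \frac{1}{83213}\right) + 97386 \left(- \frac{1}{10}\right)\right) = -2 - \frac{4053251529}{416065} = - \frac{4054083659}{416065} \approx -9743.9$)
$\frac{1}{P} = \frac{1}{- \frac{4054083659}{416065}} = - \frac{416065}{4054083659}$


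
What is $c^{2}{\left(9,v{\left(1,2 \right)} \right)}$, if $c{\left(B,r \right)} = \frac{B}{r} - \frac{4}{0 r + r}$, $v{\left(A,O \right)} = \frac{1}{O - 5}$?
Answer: $225$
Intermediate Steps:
$v{\left(A,O \right)} = \frac{1}{-5 + O}$
$c{\left(B,r \right)} = - \frac{4}{r} + \frac{B}{r}$ ($c{\left(B,r \right)} = \frac{B}{r} - \frac{4}{0 + r} = \frac{B}{r} - \frac{4}{r} = - \frac{4}{r} + \frac{B}{r}$)
$c^{2}{\left(9,v{\left(1,2 \right)} \right)} = \left(\frac{-4 + 9}{\frac{1}{-5 + 2}}\right)^{2} = \left(\frac{1}{\frac{1}{-3}} \cdot 5\right)^{2} = \left(\frac{1}{- \frac{1}{3}} \cdot 5\right)^{2} = \left(\left(-3\right) 5\right)^{2} = \left(-15\right)^{2} = 225$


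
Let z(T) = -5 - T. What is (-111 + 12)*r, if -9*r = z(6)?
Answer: -121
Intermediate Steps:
r = 11/9 (r = -(-5 - 1*6)/9 = -(-5 - 6)/9 = -⅑*(-11) = 11/9 ≈ 1.2222)
(-111 + 12)*r = (-111 + 12)*(11/9) = -99*11/9 = -121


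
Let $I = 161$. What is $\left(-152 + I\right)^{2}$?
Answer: $81$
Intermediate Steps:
$\left(-152 + I\right)^{2} = \left(-152 + 161\right)^{2} = 9^{2} = 81$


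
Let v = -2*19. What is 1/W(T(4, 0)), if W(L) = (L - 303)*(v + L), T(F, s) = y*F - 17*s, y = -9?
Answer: 1/25086 ≈ 3.9863e-5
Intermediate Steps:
v = -38
T(F, s) = -17*s - 9*F (T(F, s) = -9*F - 17*s = -17*s - 9*F)
W(L) = (-303 + L)*(-38 + L) (W(L) = (L - 303)*(-38 + L) = (-303 + L)*(-38 + L))
1/W(T(4, 0)) = 1/(11514 + (-17*0 - 9*4)² - 341*(-17*0 - 9*4)) = 1/(11514 + (0 - 36)² - 341*(0 - 36)) = 1/(11514 + (-36)² - 341*(-36)) = 1/(11514 + 1296 + 12276) = 1/25086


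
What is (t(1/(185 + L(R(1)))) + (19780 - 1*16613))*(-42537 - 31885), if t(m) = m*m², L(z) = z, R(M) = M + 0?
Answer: -758330000130083/3217428 ≈ -2.3569e+8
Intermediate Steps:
R(M) = M
t(m) = m³
(t(1/(185 + L(R(1)))) + (19780 - 1*16613))*(-42537 - 31885) = ((1/(185 + 1))³ + (19780 - 1*16613))*(-42537 - 31885) = ((1/186)³ + (19780 - 16613))*(-74422) = ((1/186)³ + 3167)*(-74422) = (1/6434856 + 3167)*(-74422) = (20379188953/6434856)*(-74422) = -758330000130083/3217428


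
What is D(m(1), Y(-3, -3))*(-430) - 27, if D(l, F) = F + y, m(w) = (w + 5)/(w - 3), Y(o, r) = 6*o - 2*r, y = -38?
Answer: 21473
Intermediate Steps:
Y(o, r) = -2*r + 6*o
m(w) = (5 + w)/(-3 + w)
D(l, F) = -38 + F (D(l, F) = F - 38 = -38 + F)
D(m(1), Y(-3, -3))*(-430) - 27 = (-38 + (-2*(-3) + 6*(-3)))*(-430) - 27 = (-38 + (6 - 18))*(-430) - 27 = (-38 - 12)*(-430) - 27 = -50*(-430) - 27 = 21500 - 27 = 21473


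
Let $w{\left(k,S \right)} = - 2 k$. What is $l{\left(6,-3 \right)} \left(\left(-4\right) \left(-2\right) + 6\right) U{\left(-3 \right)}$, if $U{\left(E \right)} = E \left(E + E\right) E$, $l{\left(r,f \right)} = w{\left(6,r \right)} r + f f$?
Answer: $47628$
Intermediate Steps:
$l{\left(r,f \right)} = f^{2} - 12 r$ ($l{\left(r,f \right)} = \left(-2\right) 6 r + f f = - 12 r + f^{2} = f^{2} - 12 r$)
$U{\left(E \right)} = 2 E^{3}$ ($U{\left(E \right)} = E 2 E E = 2 E^{2} E = 2 E^{3}$)
$l{\left(6,-3 \right)} \left(\left(-4\right) \left(-2\right) + 6\right) U{\left(-3 \right)} = \left(\left(-3\right)^{2} - 72\right) \left(\left(-4\right) \left(-2\right) + 6\right) 2 \left(-3\right)^{3} = \left(9 - 72\right) \left(8 + 6\right) 2 \left(-27\right) = \left(-63\right) 14 \left(-54\right) = \left(-882\right) \left(-54\right) = 47628$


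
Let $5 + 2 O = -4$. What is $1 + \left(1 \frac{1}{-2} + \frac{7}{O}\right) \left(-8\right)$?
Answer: $\frac{157}{9} \approx 17.444$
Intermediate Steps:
$O = - \frac{9}{2}$ ($O = - \frac{5}{2} + \frac{1}{2} \left(-4\right) = - \frac{5}{2} - 2 = - \frac{9}{2} \approx -4.5$)
$1 + \left(1 \frac{1}{-2} + \frac{7}{O}\right) \left(-8\right) = 1 + \left(1 \frac{1}{-2} + \frac{7}{- \frac{9}{2}}\right) \left(-8\right) = 1 + \left(1 \left(- \frac{1}{2}\right) + 7 \left(- \frac{2}{9}\right)\right) \left(-8\right) = 1 + \left(- \frac{1}{2} - \frac{14}{9}\right) \left(-8\right) = 1 - - \frac{148}{9} = 1 + \frac{148}{9} = \frac{157}{9}$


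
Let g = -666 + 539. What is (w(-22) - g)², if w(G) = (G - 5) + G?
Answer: 6084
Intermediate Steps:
g = -127
w(G) = -5 + 2*G (w(G) = (-5 + G) + G = -5 + 2*G)
(w(-22) - g)² = ((-5 + 2*(-22)) - 1*(-127))² = ((-5 - 44) + 127)² = (-49 + 127)² = 78² = 6084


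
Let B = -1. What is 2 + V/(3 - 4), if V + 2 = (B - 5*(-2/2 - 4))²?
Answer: -572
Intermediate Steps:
V = 574 (V = -2 + (-1 - 5*(-2/2 - 4))² = -2 + (-1 - 5*(-2*½ - 4))² = -2 + (-1 - 5*(-1 - 4))² = -2 + (-1 - 5*(-5))² = -2 + (-1 + 25)² = -2 + 24² = -2 + 576 = 574)
2 + V/(3 - 4) = 2 + 574/(3 - 4) = 2 + 574/(-1) = 2 - 1*574 = 2 - 574 = -572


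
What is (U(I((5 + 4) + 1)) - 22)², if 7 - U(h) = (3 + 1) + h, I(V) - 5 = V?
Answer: 1156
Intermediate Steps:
I(V) = 5 + V
U(h) = 3 - h (U(h) = 7 - ((3 + 1) + h) = 7 - (4 + h) = 7 + (-4 - h) = 3 - h)
(U(I((5 + 4) + 1)) - 22)² = ((3 - (5 + ((5 + 4) + 1))) - 22)² = ((3 - (5 + (9 + 1))) - 22)² = ((3 - (5 + 10)) - 22)² = ((3 - 1*15) - 22)² = ((3 - 15) - 22)² = (-12 - 22)² = (-34)² = 1156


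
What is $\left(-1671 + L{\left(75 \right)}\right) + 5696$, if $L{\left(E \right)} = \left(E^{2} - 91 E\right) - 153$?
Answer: $2672$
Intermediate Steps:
$L{\left(E \right)} = -153 + E^{2} - 91 E$
$\left(-1671 + L{\left(75 \right)}\right) + 5696 = \left(-1671 - \left(6978 - 5625\right)\right) + 5696 = \left(-1671 - 1353\right) + 5696 = -3024 + 5696 = 2672$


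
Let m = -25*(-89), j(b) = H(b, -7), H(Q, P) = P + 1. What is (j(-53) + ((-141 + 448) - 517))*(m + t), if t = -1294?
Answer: -201096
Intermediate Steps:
H(Q, P) = 1 + P
j(b) = -6 (j(b) = 1 - 7 = -6)
m = 2225
(j(-53) + ((-141 + 448) - 517))*(m + t) = (-6 + ((-141 + 448) - 517))*(2225 - 1294) = (-6 + (307 - 517))*931 = (-6 - 210)*931 = -216*931 = -201096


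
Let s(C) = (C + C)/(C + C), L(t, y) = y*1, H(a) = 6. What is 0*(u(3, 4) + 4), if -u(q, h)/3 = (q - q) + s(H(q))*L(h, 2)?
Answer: 0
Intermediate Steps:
L(t, y) = y
s(C) = 1 (s(C) = (2*C)/((2*C)) = (2*C)*(1/(2*C)) = 1)
u(q, h) = -6 (u(q, h) = -3*((q - q) + 1*2) = -3*(0 + 2) = -3*2 = -6)
0*(u(3, 4) + 4) = 0*(-6 + 4) = 0*(-2) = 0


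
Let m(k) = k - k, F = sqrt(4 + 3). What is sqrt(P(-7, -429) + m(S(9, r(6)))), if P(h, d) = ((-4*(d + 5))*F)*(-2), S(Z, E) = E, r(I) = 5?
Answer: 8*I*7**(1/4)*sqrt(53) ≈ 94.733*I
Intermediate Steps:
F = sqrt(7) ≈ 2.6458
P(h, d) = -2*sqrt(7)*(-20 - 4*d) (P(h, d) = ((-4*(d + 5))*sqrt(7))*(-2) = ((-4*(5 + d))*sqrt(7))*(-2) = ((-20 - 4*d)*sqrt(7))*(-2) = (sqrt(7)*(-20 - 4*d))*(-2) = -2*sqrt(7)*(-20 - 4*d))
m(k) = 0
sqrt(P(-7, -429) + m(S(9, r(6)))) = sqrt(8*sqrt(7)*(5 - 429) + 0) = sqrt(8*sqrt(7)*(-424) + 0) = sqrt(-3392*sqrt(7) + 0) = sqrt(-3392*sqrt(7)) = 8*I*7**(1/4)*sqrt(53)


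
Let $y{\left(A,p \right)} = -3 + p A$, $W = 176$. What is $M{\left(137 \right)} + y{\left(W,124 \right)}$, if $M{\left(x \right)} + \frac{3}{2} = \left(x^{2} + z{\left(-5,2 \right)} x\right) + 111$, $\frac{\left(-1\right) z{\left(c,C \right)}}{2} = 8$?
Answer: $\frac{77015}{2} \approx 38508.0$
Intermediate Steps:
$z{\left(c,C \right)} = -16$ ($z{\left(c,C \right)} = \left(-2\right) 8 = -16$)
$y{\left(A,p \right)} = -3 + A p$
$M{\left(x \right)} = \frac{219}{2} + x^{2} - 16 x$ ($M{\left(x \right)} = - \frac{3}{2} + \left(\left(x^{2} - 16 x\right) + 111\right) = - \frac{3}{2} + \left(111 + x^{2} - 16 x\right) = \frac{219}{2} + x^{2} - 16 x$)
$M{\left(137 \right)} + y{\left(W,124 \right)} = \left(\frac{219}{2} + 137^{2} - 2192\right) + \left(-3 + 176 \cdot 124\right) = \left(\frac{219}{2} + 18769 - 2192\right) + \left(-3 + 21824\right) = \frac{33373}{2} + 21821 = \frac{77015}{2}$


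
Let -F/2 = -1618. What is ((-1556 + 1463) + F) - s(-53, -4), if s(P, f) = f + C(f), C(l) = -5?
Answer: 3152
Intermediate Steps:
F = 3236 (F = -2*(-1618) = 3236)
s(P, f) = -5 + f (s(P, f) = f - 5 = -5 + f)
((-1556 + 1463) + F) - s(-53, -4) = ((-1556 + 1463) + 3236) - (-5 - 4) = (-93 + 3236) - 1*(-9) = 3143 + 9 = 3152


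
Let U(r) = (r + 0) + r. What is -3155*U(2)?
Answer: -12620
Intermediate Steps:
U(r) = 2*r (U(r) = r + r = 2*r)
-3155*U(2) = -6310*2 = -3155*4 = -12620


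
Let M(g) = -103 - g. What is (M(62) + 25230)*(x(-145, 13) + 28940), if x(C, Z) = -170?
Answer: 721120050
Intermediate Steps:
(M(62) + 25230)*(x(-145, 13) + 28940) = ((-103 - 1*62) + 25230)*(-170 + 28940) = ((-103 - 62) + 25230)*28770 = (-165 + 25230)*28770 = 25065*28770 = 721120050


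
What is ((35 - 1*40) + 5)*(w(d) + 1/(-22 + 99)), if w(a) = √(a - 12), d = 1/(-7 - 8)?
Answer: 0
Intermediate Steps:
d = -1/15 (d = 1/(-15) = -1/15 ≈ -0.066667)
w(a) = √(-12 + a)
((35 - 1*40) + 5)*(w(d) + 1/(-22 + 99)) = ((35 - 1*40) + 5)*(√(-12 - 1/15) + 1/(-22 + 99)) = ((35 - 40) + 5)*(√(-181/15) + 1/77) = (-5 + 5)*(I*√2715/15 + 1/77) = 0*(1/77 + I*√2715/15) = 0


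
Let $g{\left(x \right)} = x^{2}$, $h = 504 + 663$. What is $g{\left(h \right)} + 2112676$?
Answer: $3474565$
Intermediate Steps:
$h = 1167$
$g{\left(h \right)} + 2112676 = 1167^{2} + 2112676 = 1361889 + 2112676 = 3474565$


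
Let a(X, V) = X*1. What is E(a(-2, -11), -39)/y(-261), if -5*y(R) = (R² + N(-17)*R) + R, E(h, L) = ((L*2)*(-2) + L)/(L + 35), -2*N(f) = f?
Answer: 65/29174 ≈ 0.0022280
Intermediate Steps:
N(f) = -f/2
a(X, V) = X
E(h, L) = -3*L/(35 + L) (E(h, L) = ((2*L)*(-2) + L)/(35 + L) = (-4*L + L)/(35 + L) = (-3*L)/(35 + L) = -3*L/(35 + L))
y(R) = -19*R/10 - R²/5 (y(R) = -((R² + (-½*(-17))*R) + R)/5 = -((R² + 17*R/2) + R)/5 = -(R² + 19*R/2)/5 = -19*R/10 - R²/5)
E(a(-2, -11), -39)/y(-261) = (-3*(-39)/(35 - 39))/((-⅒*(-261)*(19 + 2*(-261)))) = (-3*(-39)/(-4))/((-⅒*(-261)*(19 - 522))) = (-3*(-39)*(-¼))/((-⅒*(-261)*(-503))) = -117/(4*(-131283/10)) = -117/4*(-10/131283) = 65/29174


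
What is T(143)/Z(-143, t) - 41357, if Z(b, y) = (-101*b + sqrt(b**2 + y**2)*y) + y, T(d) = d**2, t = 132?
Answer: -152944247234/3698087 + 245388*sqrt(313)/3698087 ≈ -41357.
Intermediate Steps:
Z(b, y) = y - 101*b + y*sqrt(b**2 + y**2) (Z(b, y) = (-101*b + y*sqrt(b**2 + y**2)) + y = y - 101*b + y*sqrt(b**2 + y**2))
T(143)/Z(-143, t) - 41357 = 143**2/(132 - 101*(-143) + 132*sqrt((-143)**2 + 132**2)) - 41357 = 20449/(132 + 14443 + 132*sqrt(20449 + 17424)) - 41357 = 20449/(132 + 14443 + 132*sqrt(37873)) - 41357 = 20449/(132 + 14443 + 132*(11*sqrt(313))) - 41357 = 20449/(132 + 14443 + 1452*sqrt(313)) - 41357 = 20449/(14575 + 1452*sqrt(313)) - 41357 = -41357 + 20449/(14575 + 1452*sqrt(313))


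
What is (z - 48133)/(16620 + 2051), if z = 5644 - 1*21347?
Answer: -63836/18671 ≈ -3.4190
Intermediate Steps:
z = -15703 (z = 5644 - 21347 = -15703)
(z - 48133)/(16620 + 2051) = (-15703 - 48133)/(16620 + 2051) = -63836/18671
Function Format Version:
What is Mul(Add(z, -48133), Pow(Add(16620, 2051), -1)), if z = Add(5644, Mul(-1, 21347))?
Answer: Rational(-63836, 18671) ≈ -3.4190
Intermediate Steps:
z = -15703 (z = Add(5644, -21347) = -15703)
Mul(Add(z, -48133), Pow(Add(16620, 2051), -1)) = Mul(Add(-15703, -48133), Pow(Add(16620, 2051), -1)) = Mul(-63836, Pow(18671, -1)) = Mul(-63836, Rational(1, 18671)) = Rational(-63836, 18671)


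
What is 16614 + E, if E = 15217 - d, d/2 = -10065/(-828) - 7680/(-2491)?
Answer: 10931683913/343758 ≈ 31801.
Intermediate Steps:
d = 10476985/343758 (d = 2*(-10065/(-828) - 7680/(-2491)) = 2*(-10065*(-1/828) - 7680*(-1/2491)) = 2*(3355/276 + 7680/2491) = 2*(10476985/687516) = 10476985/343758 ≈ 30.478)
E = 5220488501/343758 (E = 15217 - 1*10476985/343758 = 15217 - 10476985/343758 = 5220488501/343758 ≈ 15187.)
16614 + E = 16614 + 5220488501/343758 = 10931683913/343758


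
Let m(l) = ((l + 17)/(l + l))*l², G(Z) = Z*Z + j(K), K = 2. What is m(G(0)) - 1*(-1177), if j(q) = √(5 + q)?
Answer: 2361/2 + 17*√7/2 ≈ 1203.0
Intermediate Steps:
G(Z) = √7 + Z² (G(Z) = Z*Z + √(5 + 2) = Z² + √7 = √7 + Z²)
m(l) = l*(17 + l)/2 (m(l) = ((17 + l)/((2*l)))*l² = ((17 + l)*(1/(2*l)))*l² = ((17 + l)/(2*l))*l² = l*(17 + l)/2)
m(G(0)) - 1*(-1177) = (√7 + 0²)*(17 + (√7 + 0²))/2 - 1*(-1177) = (√7 + 0)*(17 + (√7 + 0))/2 + 1177 = √7*(17 + √7)/2 + 1177 = 1177 + √7*(17 + √7)/2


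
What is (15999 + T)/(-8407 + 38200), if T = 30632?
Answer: 46631/29793 ≈ 1.5652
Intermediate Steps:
(15999 + T)/(-8407 + 38200) = (15999 + 30632)/(-8407 + 38200) = 46631/29793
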